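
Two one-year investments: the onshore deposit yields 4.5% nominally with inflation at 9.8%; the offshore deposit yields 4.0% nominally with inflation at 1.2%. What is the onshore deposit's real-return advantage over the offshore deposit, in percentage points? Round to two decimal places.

-7.59

The onshore deposit real return: 1.045/1.098 − 1 = -4.827%.
The offshore deposit real return: 1.040/1.012 − 1 = 2.767%.
Difference: -4.827 − 2.767 = -7.594 pp.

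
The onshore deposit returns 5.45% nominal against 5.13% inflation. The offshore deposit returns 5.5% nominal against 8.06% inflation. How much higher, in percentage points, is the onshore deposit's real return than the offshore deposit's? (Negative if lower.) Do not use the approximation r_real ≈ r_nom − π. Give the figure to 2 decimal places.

2.67

The onshore deposit real return: 1.0545/1.0513 − 1 = 0.304%.
The offshore deposit real return: 1.055/1.0806 − 1 = -2.369%.
Difference: 0.304 − (-2.369) = 2.673 pp.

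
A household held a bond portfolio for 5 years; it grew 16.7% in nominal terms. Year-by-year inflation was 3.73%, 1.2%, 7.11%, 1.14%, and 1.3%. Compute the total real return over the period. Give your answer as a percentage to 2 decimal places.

Cumulative inflation factor: 1.0373 × 1.012 × 1.0711 × 1.0114 × 1.013 ≈ 1.15199.
Nominal growth factor: 1.16700. Real growth factor = 1.16700 / 1.15199 ≈ 1.01303.
Total real return ≈ 1.3033%.

1.30%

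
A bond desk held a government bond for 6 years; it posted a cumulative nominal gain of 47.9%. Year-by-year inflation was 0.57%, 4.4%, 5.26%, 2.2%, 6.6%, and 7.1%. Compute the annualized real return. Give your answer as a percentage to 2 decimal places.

Cumulative inflation factor: 1.0057 × 1.044 × 1.0526 × 1.022 × 1.066 × 1.071 ≈ 1.28953.
Nominal growth factor: 1.47900. Real growth factor = 1.47900 / 1.28953 ≈ 1.14693.
Annualized: 1.14693^(1/6) − 1 ≈ 0.02311.

2.31%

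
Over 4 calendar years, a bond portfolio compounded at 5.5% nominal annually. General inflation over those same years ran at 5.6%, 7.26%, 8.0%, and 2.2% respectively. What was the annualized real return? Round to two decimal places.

Cumulative inflation factor: 1.056 × 1.0726 × 1.080 × 1.022 ≈ 1.25019.
Nominal growth factor: 1.23882. Real growth factor = 1.23882 / 1.25019 ≈ 0.99091.
Annualized: 0.99091^(1/4) − 1 ≈ -0.00228.

-0.23%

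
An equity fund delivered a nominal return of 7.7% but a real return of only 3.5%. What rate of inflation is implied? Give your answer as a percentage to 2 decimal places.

From (1+r_nom) = (1+r_real)(1+π), we get 1+π = (1 + 7.7%)/(1 + 3.5%) = 1.077/1.035 ≈ 1.04058.
So π ≈ 4.0580%.

4.06%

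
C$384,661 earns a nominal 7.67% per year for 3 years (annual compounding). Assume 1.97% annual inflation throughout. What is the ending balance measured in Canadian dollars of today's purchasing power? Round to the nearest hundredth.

C$452,840.27

Nominal value at maturity: C$384,661 × (1 + 7.67%)^3 ≈ C$480,133.82.
Price-level factor over 3 years: (1 + 1.97%)^3 ≈ 1.0602719154.
Dividing the nominal maturity value by the price-level factor gives the value in today's money.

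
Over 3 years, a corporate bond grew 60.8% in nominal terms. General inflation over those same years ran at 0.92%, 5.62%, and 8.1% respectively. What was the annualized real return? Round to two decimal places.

11.75%

Cumulative inflation factor: 1.0092 × 1.0562 × 1.081 ≈ 1.15226.
Nominal growth factor: 1.60800. Real growth factor = 1.60800 / 1.15226 ≈ 1.39552.
Annualized: 1.39552^(1/3) − 1 ≈ 0.11750.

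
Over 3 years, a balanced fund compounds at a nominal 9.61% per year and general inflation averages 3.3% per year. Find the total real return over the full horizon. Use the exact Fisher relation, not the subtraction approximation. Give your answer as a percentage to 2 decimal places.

The annual real rate is (1+9.61%)/(1+3.3%) − 1 = 6.1084%.
Compounded over 3 years: (1 + 0.061084)^3 − 1 ≈ 0.19467.

19.47%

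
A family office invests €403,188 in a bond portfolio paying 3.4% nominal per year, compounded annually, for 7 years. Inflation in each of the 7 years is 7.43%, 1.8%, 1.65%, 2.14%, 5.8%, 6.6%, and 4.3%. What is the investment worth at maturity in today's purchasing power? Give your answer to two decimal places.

€381,458.76

Nominal value at maturity: €403,188 × (1 + 3.4%)^7 ≈ €509,508.42.
Price-level factor over 7 years: 1.0743 × 1.018 × 1.0165 × 1.0214 × 1.058 × 1.066 × 1.043 ≈ 1.3356841458.
Dividing the nominal maturity value by the price-level factor gives the value in today's money.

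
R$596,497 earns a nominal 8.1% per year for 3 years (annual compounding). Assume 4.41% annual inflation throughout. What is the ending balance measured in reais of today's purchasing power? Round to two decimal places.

Nominal value at maturity: R$596,497 × (1 + 8.1%)^3 ≈ R$753,503.62.
Price-level factor over 3 years: (1 + 4.41%)^3 ≈ 1.1382201961.
Dividing the nominal maturity value by the price-level factor gives the value in today's money.

R$662,001.63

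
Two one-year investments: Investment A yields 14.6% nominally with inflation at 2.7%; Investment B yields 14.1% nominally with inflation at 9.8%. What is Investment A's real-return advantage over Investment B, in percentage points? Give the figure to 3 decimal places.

7.671

Investment A real return: 1.146/1.027 − 1 = 11.5871%.
Investment B real return: 1.141/1.098 − 1 = 3.9162%.
Difference: 11.5871 − 3.9162 = 7.6709 pp.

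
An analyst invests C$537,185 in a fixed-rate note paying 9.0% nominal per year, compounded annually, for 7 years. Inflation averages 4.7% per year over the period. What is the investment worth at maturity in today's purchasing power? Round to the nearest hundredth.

C$712,004.26

Nominal value at maturity: C$537,185 × (1 + 9.0%)^7 ≈ C$981,995.20.
Price-level factor over 7 years: (1 + 4.7%)^7 ≈ 1.3791984860.
The maturity value deflated by that factor is the answer in today's purchasing power.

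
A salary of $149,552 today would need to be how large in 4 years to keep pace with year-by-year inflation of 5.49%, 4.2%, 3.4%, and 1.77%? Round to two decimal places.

Cumulative price-level factor: 1.0549 × 1.042 × 1.034 × 1.0177 ≈ 1.1566962419.
The nominal amount required is $149,552 scaled up by that factor.

$172,986.24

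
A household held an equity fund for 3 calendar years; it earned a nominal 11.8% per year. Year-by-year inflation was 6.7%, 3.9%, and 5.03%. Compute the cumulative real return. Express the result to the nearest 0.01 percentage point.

Cumulative inflation factor: 1.067 × 1.039 × 1.0503 ≈ 1.16438.
Nominal growth factor: 1.39742. Real growth factor = 1.39742 / 1.16438 ≈ 1.20014.
Total real return ≈ 20.0140%.

20.01%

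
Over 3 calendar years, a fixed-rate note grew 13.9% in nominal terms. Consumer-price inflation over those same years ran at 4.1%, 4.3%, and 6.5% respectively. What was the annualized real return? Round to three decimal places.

Cumulative inflation factor: 1.041 × 1.043 × 1.065 ≈ 1.15634.
Nominal growth factor: 1.13900. Real growth factor = 1.13900 / 1.15634 ≈ 0.98501.
Annualized: 0.98501^(1/3) − 1 ≈ -0.00502.

-0.502%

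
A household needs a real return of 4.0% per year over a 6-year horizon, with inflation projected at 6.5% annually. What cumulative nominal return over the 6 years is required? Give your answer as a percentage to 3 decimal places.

84.628%

Required annual nominal rate: (1+4.0%)(1+6.5%) − 1 = 10.76%.
Cumulative over 6 years: (1 + 0.1076)^6 − 1 ≈ 0.84628.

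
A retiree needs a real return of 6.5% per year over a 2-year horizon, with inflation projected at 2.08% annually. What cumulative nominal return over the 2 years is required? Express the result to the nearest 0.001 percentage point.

18.190%

Required annual nominal rate: (1+6.5%)(1+2.08%) − 1 = 8.7152%.
Cumulative over 2 years: (1 + 0.087152)^2 − 1 ≈ 0.18190.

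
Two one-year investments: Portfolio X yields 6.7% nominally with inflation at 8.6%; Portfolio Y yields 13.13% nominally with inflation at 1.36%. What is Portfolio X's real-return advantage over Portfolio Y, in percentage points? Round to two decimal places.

-13.36

Portfolio X real return: 1.067/1.086 − 1 = -1.750%.
Portfolio Y real return: 1.1313/1.0136 − 1 = 11.612%.
Difference: -1.750 − 11.612 = -13.362 pp.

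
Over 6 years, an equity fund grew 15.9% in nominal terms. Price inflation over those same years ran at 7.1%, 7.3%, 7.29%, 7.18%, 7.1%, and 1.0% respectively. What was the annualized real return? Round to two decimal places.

Cumulative inflation factor: 1.071 × 1.073 × 1.0729 × 1.0718 × 1.071 × 1.010 ≈ 1.42946.
Nominal growth factor: 1.15900. Real growth factor = 1.15900 / 1.42946 ≈ 0.81079.
Annualized: 0.81079^(1/6) − 1 ≈ -0.03435.

-3.44%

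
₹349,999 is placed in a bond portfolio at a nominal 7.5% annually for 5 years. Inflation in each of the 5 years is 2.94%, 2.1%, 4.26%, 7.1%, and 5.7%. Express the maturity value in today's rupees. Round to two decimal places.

Nominal value at maturity: ₹349,999 × (1 + 7.5%)^5 ≈ ₹502,468.83.
Price-level factor over 5 years: 1.0294 × 1.021 × 1.0426 × 1.071 × 1.057 ≈ 1.2404866212.
The maturity value deflated by that factor is the answer in today's purchasing power.

₹405,057.84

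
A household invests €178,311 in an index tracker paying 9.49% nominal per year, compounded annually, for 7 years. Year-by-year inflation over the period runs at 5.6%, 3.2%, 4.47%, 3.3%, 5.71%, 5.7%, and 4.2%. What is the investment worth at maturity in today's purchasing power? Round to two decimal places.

Nominal value at maturity: €178,311 × (1 + 9.49%)^7 ≈ €336,356.11.
Price-level factor over 7 years: 1.056 × 1.032 × 1.0447 × 1.033 × 1.0571 × 1.057 × 1.042 ≈ 1.3692864508.
Dividing the nominal maturity value by the price-level factor gives the value in today's money.

€245,643.35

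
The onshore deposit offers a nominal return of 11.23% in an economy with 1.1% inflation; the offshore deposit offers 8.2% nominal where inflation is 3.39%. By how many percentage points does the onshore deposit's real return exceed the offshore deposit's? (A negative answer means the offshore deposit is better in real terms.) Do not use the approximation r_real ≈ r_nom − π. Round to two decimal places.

5.37

The onshore deposit real return: 1.1123/1.011 − 1 = 10.020%.
The offshore deposit real return: 1.082/1.0339 − 1 = 4.652%.
Difference: 10.020 − 4.652 = 5.368 pp.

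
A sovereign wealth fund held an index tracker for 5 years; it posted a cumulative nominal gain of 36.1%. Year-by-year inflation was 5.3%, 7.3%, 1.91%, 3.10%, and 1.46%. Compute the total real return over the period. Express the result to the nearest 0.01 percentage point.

Cumulative inflation factor: 1.053 × 1.073 × 1.0191 × 1.0310 × 1.0146 ≈ 1.20448.
Nominal growth factor: 1.36100. Real growth factor = 1.36100 / 1.20448 ≈ 1.12995.
Total real return ≈ 12.9951%.

13.00%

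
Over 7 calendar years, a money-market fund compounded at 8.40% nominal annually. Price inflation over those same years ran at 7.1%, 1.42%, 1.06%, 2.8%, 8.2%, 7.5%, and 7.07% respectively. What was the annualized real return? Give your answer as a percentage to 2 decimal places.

3.26%

Cumulative inflation factor: 1.071 × 1.0142 × 1.0106 × 1.028 × 1.082 × 1.075 × 1.0707 ≈ 1.40536.
Nominal growth factor: 1.75875. Real growth factor = 1.75875 / 1.40536 ≈ 1.25146.
Annualized: 1.25146^(1/7) − 1 ≈ 0.03256.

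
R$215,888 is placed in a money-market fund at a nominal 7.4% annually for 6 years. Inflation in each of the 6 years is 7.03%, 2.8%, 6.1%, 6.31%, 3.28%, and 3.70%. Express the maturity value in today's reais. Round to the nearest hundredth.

R$249,270.60

Nominal value at maturity: R$215,888 × (1 + 7.4%)^6 ≈ R$331,324.99.
Price-level factor over 6 years: 1.0703 × 1.028 × 1.061 × 1.0631 × 1.0328 × 1.0370 ≈ 1.3291779491.
Dividing the nominal maturity value by the price-level factor gives the value in today's money.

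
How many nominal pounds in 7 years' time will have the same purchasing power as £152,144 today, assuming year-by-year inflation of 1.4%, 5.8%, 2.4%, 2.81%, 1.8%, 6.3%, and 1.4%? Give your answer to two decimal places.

£188,552.70

Cumulative price-level factor: 1.014 × 1.058 × 1.024 × 1.0281 × 1.018 × 1.063 × 1.014 ≈ 1.2393042413.
Multiplying £152,144 by the price-level factor gives the future nominal sum.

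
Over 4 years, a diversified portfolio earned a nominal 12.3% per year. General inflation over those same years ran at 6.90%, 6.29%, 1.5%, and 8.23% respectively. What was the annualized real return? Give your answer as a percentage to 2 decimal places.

6.25%

Cumulative inflation factor: 1.0690 × 1.0629 × 1.015 × 1.0823 ≈ 1.24820.
Nominal growth factor: 1.59045. Real growth factor = 1.59045 / 1.24820 ≈ 1.27419.
Annualized: 1.27419^(1/4) − 1 ≈ 0.06245.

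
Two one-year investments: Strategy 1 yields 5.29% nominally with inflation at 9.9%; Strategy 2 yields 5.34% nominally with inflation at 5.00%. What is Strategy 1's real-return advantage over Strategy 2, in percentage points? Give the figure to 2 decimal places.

Strategy 1 real return: 1.0529/1.099 − 1 = -4.195%.
Strategy 2 real return: 1.0534/1.0500 − 1 = 0.324%.
Difference: -4.195 − 0.324 = -4.519 pp.

-4.52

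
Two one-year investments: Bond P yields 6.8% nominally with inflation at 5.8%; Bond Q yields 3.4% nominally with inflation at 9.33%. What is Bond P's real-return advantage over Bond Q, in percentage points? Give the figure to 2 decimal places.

6.37

Bond P real return: 1.068/1.058 − 1 = 0.945%.
Bond Q real return: 1.034/1.0933 − 1 = -5.424%.
Difference: 0.945 − (-5.424) = 6.369 pp.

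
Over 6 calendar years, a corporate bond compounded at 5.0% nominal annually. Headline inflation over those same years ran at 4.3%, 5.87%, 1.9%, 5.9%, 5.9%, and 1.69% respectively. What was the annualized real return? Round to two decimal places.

Cumulative inflation factor: 1.043 × 1.0587 × 1.019 × 1.059 × 1.059 × 1.0169 ≈ 1.28322.
Nominal growth factor: 1.34010. Real growth factor = 1.34010 / 1.28322 ≈ 1.04432.
Annualized: 1.04432^(1/6) − 1 ≈ 0.00725.

0.73%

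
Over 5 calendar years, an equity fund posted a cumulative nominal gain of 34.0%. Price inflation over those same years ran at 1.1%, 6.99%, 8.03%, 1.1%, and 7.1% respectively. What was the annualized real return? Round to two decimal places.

Cumulative inflation factor: 1.011 × 1.0699 × 1.0803 × 1.011 × 1.071 ≈ 1.26526.
Nominal growth factor: 1.34000. Real growth factor = 1.34000 / 1.26526 ≈ 1.05907.
Annualized: 1.05907^(1/5) − 1 ≈ 0.01154.

1.15%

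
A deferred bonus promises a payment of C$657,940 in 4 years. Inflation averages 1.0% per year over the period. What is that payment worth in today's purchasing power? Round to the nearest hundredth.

Price-level factor over 4 years: (1 + 1.0%)^4 = 1.04060401.
Purchasing power today: C$657,940 divided by that factor.

C$632,267.41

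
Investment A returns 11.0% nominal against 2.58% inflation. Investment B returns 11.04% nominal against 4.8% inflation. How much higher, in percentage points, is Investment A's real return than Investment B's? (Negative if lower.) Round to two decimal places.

Investment A real return: 1.110/1.0258 − 1 = 8.208%.
Investment B real return: 1.1104/1.048 − 1 = 5.954%.
Difference: 8.208 − 5.954 = 2.254 pp.

2.25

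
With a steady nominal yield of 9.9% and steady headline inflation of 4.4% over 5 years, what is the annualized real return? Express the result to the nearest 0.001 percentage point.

5.268%

With constant rates the annual real return is the same each year: (1+9.9%)/(1+4.4%) − 1 = 0.05268.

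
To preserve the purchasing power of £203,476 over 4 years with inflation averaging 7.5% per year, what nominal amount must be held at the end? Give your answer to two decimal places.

Cumulative price-level factor: (1+7.5%)^4 ≈ 1.3354691406.
Multiplying £203,476 by the price-level factor gives the future nominal sum.

£271,735.92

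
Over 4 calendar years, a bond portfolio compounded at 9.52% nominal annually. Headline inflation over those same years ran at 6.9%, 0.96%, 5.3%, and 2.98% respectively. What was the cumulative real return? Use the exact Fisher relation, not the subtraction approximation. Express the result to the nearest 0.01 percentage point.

Cumulative inflation factor: 1.069 × 1.0096 × 1.053 × 1.0298 ≈ 1.17033.
Nominal growth factor: 1.43871. Real growth factor = 1.43871 / 1.17033 ≈ 1.22932.
Total real return ≈ 22.9321%.

22.93%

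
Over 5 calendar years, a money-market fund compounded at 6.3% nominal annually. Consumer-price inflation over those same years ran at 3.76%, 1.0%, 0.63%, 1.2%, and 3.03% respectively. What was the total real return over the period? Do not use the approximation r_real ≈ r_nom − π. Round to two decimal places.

23.44%

Cumulative inflation factor: 1.0376 × 1.010 × 1.0063 × 1.012 × 1.0303 ≈ 1.09957.
Nominal growth factor: 1.35727. Real growth factor = 1.35727 / 1.09957 ≈ 1.23436.
Total real return ≈ 23.4364%.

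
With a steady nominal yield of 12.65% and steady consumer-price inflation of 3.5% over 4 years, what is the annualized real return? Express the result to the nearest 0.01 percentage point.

With constant rates the annual real return is the same each year: (1+12.65%)/(1+3.5%) − 1 = 0.08841.

8.84%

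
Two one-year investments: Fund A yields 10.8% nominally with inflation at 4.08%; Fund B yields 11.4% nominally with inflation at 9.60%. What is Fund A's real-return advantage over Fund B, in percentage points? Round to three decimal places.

4.814

Fund A real return: 1.108/1.0408 − 1 = 6.4566%.
Fund B real return: 1.114/1.0960 − 1 = 1.6423%.
Difference: 6.4566 − 1.6423 = 4.8143 pp.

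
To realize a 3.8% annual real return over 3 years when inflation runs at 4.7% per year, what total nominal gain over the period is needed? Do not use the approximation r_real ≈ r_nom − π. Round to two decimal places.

Required annual nominal rate: (1+3.8%)(1+4.7%) − 1 = 8.6786%.
Cumulative over 3 years: (1 + 0.086786)^3 − 1 ≈ 0.28361.

28.36%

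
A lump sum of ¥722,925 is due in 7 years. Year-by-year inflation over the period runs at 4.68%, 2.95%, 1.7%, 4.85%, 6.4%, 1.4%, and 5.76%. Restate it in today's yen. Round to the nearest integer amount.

¥551,331

Price-level factor over 7 years: 1.0468 × 1.0295 × 1.017 × 1.0485 × 1.064 × 1.014 × 1.0576 ≈ 1.3112348329.
Purchasing power today: ¥722,925 divided by that factor.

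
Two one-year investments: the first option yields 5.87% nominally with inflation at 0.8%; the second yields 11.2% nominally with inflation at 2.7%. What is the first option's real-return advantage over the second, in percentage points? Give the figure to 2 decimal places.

-3.25

The first option real return: 1.0587/1.008 − 1 = 5.030%.
The second real return: 1.112/1.027 − 1 = 8.277%.
Difference: 5.030 − 8.277 = -3.247 pp.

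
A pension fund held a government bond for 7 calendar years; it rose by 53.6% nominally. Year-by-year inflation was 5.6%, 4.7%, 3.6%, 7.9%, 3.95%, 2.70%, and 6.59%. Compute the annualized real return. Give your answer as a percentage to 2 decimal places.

Cumulative inflation factor: 1.056 × 1.047 × 1.036 × 1.079 × 1.0395 × 1.0270 × 1.0659 ≈ 1.40638.
Nominal growth factor: 1.53600. Real growth factor = 1.53600 / 1.40638 ≈ 1.09216.
Annualized: 1.09216^(1/7) − 1 ≈ 0.01267.

1.27%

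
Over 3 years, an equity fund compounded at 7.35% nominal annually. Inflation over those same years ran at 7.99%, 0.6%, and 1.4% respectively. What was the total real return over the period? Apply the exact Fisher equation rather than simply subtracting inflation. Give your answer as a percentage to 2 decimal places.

Cumulative inflation factor: 1.0799 × 1.006 × 1.014 ≈ 1.10159.
Nominal growth factor: 1.23710. Real growth factor = 1.23710 / 1.10159 ≈ 1.12302.
Total real return ≈ 12.3018%.

12.30%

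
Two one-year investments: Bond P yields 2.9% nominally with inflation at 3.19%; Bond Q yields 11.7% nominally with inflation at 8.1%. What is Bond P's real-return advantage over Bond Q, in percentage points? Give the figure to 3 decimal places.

-3.611

Bond P real return: 1.029/1.0319 − 1 = -0.2810%.
Bond Q real return: 1.117/1.081 − 1 = 3.3302%.
Difference: -0.2810 − 3.3302 = -3.6112 pp.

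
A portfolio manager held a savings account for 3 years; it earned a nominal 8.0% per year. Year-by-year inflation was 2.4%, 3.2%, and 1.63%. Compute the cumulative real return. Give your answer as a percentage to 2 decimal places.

Cumulative inflation factor: 1.024 × 1.032 × 1.0163 ≈ 1.07399.
Nominal growth factor: 1.25971. Real growth factor = 1.25971 / 1.07399 ≈ 1.17292.
Total real return ≈ 17.2923%.

17.29%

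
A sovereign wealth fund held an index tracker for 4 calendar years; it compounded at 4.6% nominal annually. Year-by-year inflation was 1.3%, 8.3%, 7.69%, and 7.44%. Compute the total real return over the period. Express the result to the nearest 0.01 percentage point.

-5.69%

Cumulative inflation factor: 1.013 × 1.083 × 1.0769 × 1.0744 ≈ 1.26934.
Nominal growth factor: 1.19709. Real growth factor = 1.19709 / 1.26934 ≈ 0.94308.
Total real return ≈ -5.6922%.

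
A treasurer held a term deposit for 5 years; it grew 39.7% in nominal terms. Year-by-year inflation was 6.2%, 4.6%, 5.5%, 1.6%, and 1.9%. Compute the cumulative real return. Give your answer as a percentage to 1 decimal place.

15.1%

Cumulative inflation factor: 1.062 × 1.046 × 1.055 × 1.016 × 1.019 ≈ 1.21332.
Nominal growth factor: 1.39700. Real growth factor = 1.39700 / 1.21332 ≈ 1.15138.
Total real return ≈ 15.1383%.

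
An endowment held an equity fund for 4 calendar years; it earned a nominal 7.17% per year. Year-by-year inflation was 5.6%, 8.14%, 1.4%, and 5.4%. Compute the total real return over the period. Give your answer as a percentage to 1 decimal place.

8.1%

Cumulative inflation factor: 1.056 × 1.0814 × 1.014 × 1.054 ≈ 1.22047.
Nominal growth factor: 1.31915. Real growth factor = 1.31915 / 1.22047 ≈ 1.08085.
Total real return ≈ 8.0847%.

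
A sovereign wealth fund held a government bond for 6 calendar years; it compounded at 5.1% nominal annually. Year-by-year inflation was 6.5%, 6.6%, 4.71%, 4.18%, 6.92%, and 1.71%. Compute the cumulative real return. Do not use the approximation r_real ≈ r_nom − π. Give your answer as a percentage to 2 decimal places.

0.07%

Cumulative inflation factor: 1.065 × 1.066 × 1.0471 × 1.0418 × 1.0692 × 1.0171 ≈ 1.34680.
Nominal growth factor: 1.34777. Real growth factor = 1.34777 / 1.34680 ≈ 1.00072.
Total real return ≈ 0.0724%.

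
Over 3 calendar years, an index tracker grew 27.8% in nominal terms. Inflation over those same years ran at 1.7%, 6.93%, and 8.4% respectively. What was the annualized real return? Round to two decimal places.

2.73%

Cumulative inflation factor: 1.017 × 1.0693 × 1.084 ≈ 1.17883.
Nominal growth factor: 1.27800. Real growth factor = 1.27800 / 1.17883 ≈ 1.08413.
Annualized: 1.08413^(1/3) − 1 ≈ 0.02729.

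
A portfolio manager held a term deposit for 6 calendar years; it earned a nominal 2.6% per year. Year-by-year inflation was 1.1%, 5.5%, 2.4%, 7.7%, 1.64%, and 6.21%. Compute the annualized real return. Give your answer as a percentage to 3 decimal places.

-1.405%

Cumulative inflation factor: 1.011 × 1.055 × 1.024 × 1.077 × 1.0164 × 1.0621 ≈ 1.26984.
Nominal growth factor: 1.16650. Real growth factor = 1.16650 / 1.26984 ≈ 0.91862.
Annualized: 0.91862^(1/6) − 1 ≈ -0.01405.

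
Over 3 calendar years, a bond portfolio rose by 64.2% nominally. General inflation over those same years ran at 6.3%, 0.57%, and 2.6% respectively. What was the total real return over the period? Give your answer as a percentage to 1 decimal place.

49.7%

Cumulative inflation factor: 1.063 × 1.0057 × 1.026 ≈ 1.09685.
Nominal growth factor: 1.64200. Real growth factor = 1.64200 / 1.09685 ≈ 1.49701.
Total real return ≈ 49.7008%.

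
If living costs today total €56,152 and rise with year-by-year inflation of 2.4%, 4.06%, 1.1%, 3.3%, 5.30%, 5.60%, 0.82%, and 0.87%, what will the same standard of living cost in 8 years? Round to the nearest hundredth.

€70,664.53

Cumulative price-level factor: 1.024 × 1.0406 × 1.011 × 1.033 × 1.0530 × 1.0560 × 1.0082 × 1.0087 ≈ 1.2584508506.
Multiplying €56,152 by the price-level factor gives the future nominal sum.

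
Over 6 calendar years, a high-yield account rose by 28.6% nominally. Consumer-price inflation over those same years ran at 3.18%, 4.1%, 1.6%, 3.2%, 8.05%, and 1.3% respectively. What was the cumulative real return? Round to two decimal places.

4.32%

Cumulative inflation factor: 1.0318 × 1.041 × 1.016 × 1.032 × 1.0805 × 1.013 ≈ 1.23269.
Nominal growth factor: 1.28600. Real growth factor = 1.28600 / 1.23269 ≈ 1.04325.
Total real return ≈ 4.3247%.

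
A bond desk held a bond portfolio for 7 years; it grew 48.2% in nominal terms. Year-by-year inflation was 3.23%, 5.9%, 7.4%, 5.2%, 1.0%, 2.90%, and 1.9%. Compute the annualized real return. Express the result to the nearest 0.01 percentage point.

Cumulative inflation factor: 1.0323 × 1.059 × 1.074 × 1.052 × 1.010 × 1.0290 × 1.019 ≈ 1.30808.
Nominal growth factor: 1.48200. Real growth factor = 1.48200 / 1.30808 ≈ 1.13296.
Annualized: 1.13296^(1/7) − 1 ≈ 0.01799.

1.80%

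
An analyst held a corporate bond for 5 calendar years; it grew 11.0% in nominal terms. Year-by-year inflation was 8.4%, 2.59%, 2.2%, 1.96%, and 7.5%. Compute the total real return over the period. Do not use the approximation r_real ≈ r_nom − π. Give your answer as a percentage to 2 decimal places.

Cumulative inflation factor: 1.084 × 1.0259 × 1.022 × 1.0196 × 1.075 ≈ 1.24573.
Nominal growth factor: 1.11000. Real growth factor = 1.11000 / 1.24573 ≈ 0.89104.
Total real return ≈ -10.8955%.

-10.90%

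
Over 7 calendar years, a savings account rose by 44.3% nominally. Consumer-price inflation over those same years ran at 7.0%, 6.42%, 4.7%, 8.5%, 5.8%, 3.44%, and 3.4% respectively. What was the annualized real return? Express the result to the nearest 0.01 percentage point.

-0.20%

Cumulative inflation factor: 1.070 × 1.0642 × 1.047 × 1.085 × 1.058 × 1.0344 × 1.034 ≈ 1.46379.
Nominal growth factor: 1.44300. Real growth factor = 1.44300 / 1.46379 ≈ 0.98580.
Annualized: 0.98580^(1/7) − 1 ≈ -0.00204.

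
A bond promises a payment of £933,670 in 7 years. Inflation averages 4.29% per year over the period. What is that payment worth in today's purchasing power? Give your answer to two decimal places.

£695,816.52

Price-level factor over 7 years: (1 + 4.29%)^7 ≈ 1.3418336298.
Purchasing power today: £933,670 divided by that factor.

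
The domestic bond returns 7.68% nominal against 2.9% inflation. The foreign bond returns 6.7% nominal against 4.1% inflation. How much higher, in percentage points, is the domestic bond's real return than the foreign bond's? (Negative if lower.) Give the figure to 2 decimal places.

The domestic bond real return: 1.0768/1.029 − 1 = 4.645%.
The foreign bond real return: 1.067/1.041 − 1 = 2.498%.
Difference: 4.645 − 2.498 = 2.147 pp.

2.15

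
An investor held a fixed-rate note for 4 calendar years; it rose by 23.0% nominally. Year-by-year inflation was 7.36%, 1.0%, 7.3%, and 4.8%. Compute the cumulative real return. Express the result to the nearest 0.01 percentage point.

0.87%

Cumulative inflation factor: 1.0736 × 1.010 × 1.073 × 1.048 ≈ 1.21934.
Nominal growth factor: 1.23000. Real growth factor = 1.23000 / 1.21934 ≈ 1.00874.
Total real return ≈ 0.8742%.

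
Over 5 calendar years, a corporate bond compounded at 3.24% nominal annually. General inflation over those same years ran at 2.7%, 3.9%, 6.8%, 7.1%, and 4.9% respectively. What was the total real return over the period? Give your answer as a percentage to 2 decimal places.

-8.40%

Cumulative inflation factor: 1.027 × 1.039 × 1.068 × 1.071 × 1.049 ≈ 1.28033.
Nominal growth factor: 1.17284. Real growth factor = 1.17284 / 1.28033 ≈ 0.91605.
Total real return ≈ -8.3953%.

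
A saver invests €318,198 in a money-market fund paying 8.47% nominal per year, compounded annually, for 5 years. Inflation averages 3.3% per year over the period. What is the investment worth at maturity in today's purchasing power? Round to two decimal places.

Nominal value at maturity: €318,198 × (1 + 8.47%)^5 ≈ €477,799.45.
Price-level factor over 5 years: (1 + 3.3%)^5 ≈ 1.1762553387.
The maturity value deflated by that factor is the answer in today's purchasing power.

€406,203.85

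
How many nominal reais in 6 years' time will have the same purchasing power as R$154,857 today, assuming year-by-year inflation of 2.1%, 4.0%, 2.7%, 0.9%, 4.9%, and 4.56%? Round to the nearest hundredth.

Cumulative price-level factor: 1.021 × 1.040 × 1.027 × 1.009 × 1.049 × 1.0456 ≈ 1.2068735073.
The nominal amount required is R$154,857 scaled up by that factor.

R$186,892.81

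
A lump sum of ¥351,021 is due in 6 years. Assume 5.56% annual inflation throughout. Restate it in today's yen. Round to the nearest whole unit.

¥253,710

Price-level factor over 6 years: (1 + 5.56%)^6 ≈ 1.3835545575.
Purchasing power today: ¥351,021 divided by that factor.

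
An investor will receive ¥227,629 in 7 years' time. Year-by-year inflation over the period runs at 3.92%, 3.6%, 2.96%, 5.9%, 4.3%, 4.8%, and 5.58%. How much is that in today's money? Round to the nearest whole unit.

¥168,026

Price-level factor over 7 years: 1.0392 × 1.036 × 1.0296 × 1.059 × 1.043 × 1.048 × 1.0558 ≈ 1.3547234119.
Purchasing power today: ¥227,629 divided by that factor.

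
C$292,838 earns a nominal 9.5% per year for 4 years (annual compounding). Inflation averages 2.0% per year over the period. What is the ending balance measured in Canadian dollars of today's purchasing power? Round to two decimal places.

C$388,940.55

Nominal value at maturity: C$292,838 × (1 + 9.5%)^4 ≈ C$421,001.76.
Price-level factor over 4 years: (1 + 2.0%)^4 = 1.08243216.
Dividing the nominal maturity value by the price-level factor gives the value in today's money.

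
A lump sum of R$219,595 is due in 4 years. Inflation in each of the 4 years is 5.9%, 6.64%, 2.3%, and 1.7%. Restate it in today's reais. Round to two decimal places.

Price-level factor over 4 years: 1.059 × 1.0664 × 1.023 × 1.017 ≈ 1.1749318672.
Purchasing power today: R$219,595 divided by that factor.

R$186,900.20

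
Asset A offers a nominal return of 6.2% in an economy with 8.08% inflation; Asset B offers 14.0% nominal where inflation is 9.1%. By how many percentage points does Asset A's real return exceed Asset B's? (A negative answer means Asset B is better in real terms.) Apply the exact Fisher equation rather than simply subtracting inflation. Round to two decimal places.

-6.23

Asset A real return: 1.062/1.0808 − 1 = -1.739%.
Asset B real return: 1.140/1.091 − 1 = 4.491%.
Difference: -1.739 − 4.491 = -6.230 pp.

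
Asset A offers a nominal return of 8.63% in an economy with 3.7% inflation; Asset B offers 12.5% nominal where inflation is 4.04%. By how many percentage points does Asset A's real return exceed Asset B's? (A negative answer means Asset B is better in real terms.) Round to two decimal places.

-3.38

Asset A real return: 1.0863/1.037 − 1 = 4.754%.
Asset B real return: 1.125/1.0404 − 1 = 8.131%.
Difference: 4.754 − 8.131 = -3.377 pp.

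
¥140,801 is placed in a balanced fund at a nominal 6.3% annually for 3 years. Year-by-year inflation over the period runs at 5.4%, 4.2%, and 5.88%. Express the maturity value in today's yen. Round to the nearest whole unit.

Nominal value at maturity: ¥140,801 × (1 + 6.3%)^3 ≈ ¥169,124.
Price-level factor over 3 years: 1.054 × 1.042 × 1.0588 = 1.1628461584.
The maturity value deflated by that factor is the answer in today's purchasing power.

¥145,440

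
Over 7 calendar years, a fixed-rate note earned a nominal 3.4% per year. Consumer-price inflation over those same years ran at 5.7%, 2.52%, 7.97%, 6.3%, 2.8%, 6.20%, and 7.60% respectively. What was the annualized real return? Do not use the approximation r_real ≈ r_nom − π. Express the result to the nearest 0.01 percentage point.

-2.05%

Cumulative inflation factor: 1.057 × 1.0252 × 1.0797 × 1.063 × 1.028 × 1.0620 × 1.0760 ≈ 1.46100.
Nominal growth factor: 1.26370. Real growth factor = 1.26370 / 1.46100 ≈ 0.86496.
Annualized: 0.86496^(1/7) − 1 ≈ -0.02051.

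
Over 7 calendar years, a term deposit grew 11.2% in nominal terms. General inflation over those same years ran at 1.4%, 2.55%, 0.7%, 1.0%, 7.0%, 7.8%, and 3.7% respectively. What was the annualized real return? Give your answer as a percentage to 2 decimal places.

Cumulative inflation factor: 1.014 × 1.0255 × 1.007 × 1.010 × 1.070 × 1.078 × 1.037 ≈ 1.26504.
Nominal growth factor: 1.11200. Real growth factor = 1.11200 / 1.26504 ≈ 0.87902.
Annualized: 0.87902^(1/7) − 1 ≈ -0.01825.

-1.83%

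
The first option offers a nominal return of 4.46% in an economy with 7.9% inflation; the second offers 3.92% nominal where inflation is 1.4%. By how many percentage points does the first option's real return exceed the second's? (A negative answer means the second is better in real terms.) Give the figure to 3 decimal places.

The first option real return: 1.0446/1.079 − 1 = -3.1881%.
The second real return: 1.0392/1.014 − 1 = 2.4852%.
Difference: -3.1881 − 2.4852 = -5.6733 pp.

-5.673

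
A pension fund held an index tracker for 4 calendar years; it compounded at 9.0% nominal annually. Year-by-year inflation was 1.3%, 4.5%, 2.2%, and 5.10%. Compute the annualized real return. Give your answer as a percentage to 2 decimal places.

5.56%

Cumulative inflation factor: 1.013 × 1.045 × 1.022 × 1.0510 ≈ 1.13705.
Nominal growth factor: 1.41158. Real growth factor = 1.41158 / 1.13705 ≈ 1.24144.
Annualized: 1.24144^(1/4) − 1 ≈ 0.05556.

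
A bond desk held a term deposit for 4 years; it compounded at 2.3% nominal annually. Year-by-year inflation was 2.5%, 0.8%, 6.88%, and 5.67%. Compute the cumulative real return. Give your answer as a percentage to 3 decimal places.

-6.142%

Cumulative inflation factor: 1.025 × 1.008 × 1.0688 × 1.0567 ≈ 1.16690.
Nominal growth factor: 1.09522. Real growth factor = 1.09522 / 1.16690 ≈ 0.93858.
Total real return ≈ -6.1423%.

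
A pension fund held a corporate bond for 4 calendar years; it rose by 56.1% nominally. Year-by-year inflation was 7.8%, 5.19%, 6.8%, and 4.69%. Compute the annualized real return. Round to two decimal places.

5.34%

Cumulative inflation factor: 1.078 × 1.0519 × 1.068 × 1.0469 ≈ 1.26786.
Nominal growth factor: 1.56100. Real growth factor = 1.56100 / 1.26786 ≈ 1.23121.
Annualized: 1.23121^(1/4) − 1 ≈ 0.05338.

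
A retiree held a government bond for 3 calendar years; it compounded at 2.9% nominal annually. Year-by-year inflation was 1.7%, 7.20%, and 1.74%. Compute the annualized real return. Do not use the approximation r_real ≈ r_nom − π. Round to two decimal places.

Cumulative inflation factor: 1.017 × 1.0720 × 1.0174 ≈ 1.10919.
Nominal growth factor: 1.08955. Real growth factor = 1.08955 / 1.10919 ≈ 0.98229.
Annualized: 0.98229^(1/3) − 1 ≈ -0.00594.

-0.59%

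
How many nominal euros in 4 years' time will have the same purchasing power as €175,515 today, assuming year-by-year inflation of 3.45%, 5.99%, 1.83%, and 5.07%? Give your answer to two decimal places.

Cumulative price-level factor: 1.0345 × 1.0599 × 1.0183 × 1.0507 ≈ 1.1731400546.
Multiplying €175,515 by the price-level factor gives the future nominal sum.

€205,903.68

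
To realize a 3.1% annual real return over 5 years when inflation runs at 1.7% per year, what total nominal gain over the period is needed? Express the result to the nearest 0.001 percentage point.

26.735%

Required annual nominal rate: (1+3.1%)(1+1.7%) − 1 = 4.8527%.
Cumulative over 5 years: (1 + 0.048527)^5 − 1 ≈ 0.26735.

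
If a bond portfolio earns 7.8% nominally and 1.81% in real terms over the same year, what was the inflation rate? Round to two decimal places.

From (1+r_nom) = (1+r_real)(1+π), we get 1+π = (1 + 7.8%)/(1 + 1.81%) = 1.078/1.0181 ≈ 1.05884.
So π ≈ 5.8835%.

5.88%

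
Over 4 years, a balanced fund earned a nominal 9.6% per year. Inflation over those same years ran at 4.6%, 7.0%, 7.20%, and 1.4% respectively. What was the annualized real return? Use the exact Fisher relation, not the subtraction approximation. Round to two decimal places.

Cumulative inflation factor: 1.046 × 1.070 × 1.0720 × 1.014 ≈ 1.21660.
Nominal growth factor: 1.44292. Real growth factor = 1.44292 / 1.21660 ≈ 1.18603.
Annualized: 1.18603^(1/4) − 1 ≈ 0.04357.

4.36%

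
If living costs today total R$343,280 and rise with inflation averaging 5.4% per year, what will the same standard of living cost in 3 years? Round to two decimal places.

Cumulative price-level factor: (1+5.4%)^3 = 1.170905464.
The nominal amount required is R$343,280 scaled up by that factor.

R$401,948.43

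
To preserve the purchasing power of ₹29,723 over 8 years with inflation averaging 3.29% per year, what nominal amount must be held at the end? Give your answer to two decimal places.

₹38,508.70

Cumulative price-level factor: (1+3.29%)^8 ≈ 1.2955859194.
The nominal amount required is ₹29,723 scaled up by that factor.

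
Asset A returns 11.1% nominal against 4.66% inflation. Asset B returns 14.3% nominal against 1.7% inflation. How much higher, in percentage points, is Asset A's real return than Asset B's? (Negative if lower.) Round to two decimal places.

-6.24

Asset A real return: 1.111/1.0466 − 1 = 6.153%.
Asset B real return: 1.143/1.017 − 1 = 12.389%.
Difference: 6.153 − 12.389 = -6.236 pp.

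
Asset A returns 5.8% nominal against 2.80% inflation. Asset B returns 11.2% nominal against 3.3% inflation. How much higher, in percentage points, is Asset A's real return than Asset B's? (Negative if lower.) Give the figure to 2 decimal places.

Asset A real return: 1.058/1.0280 − 1 = 2.918%.
Asset B real return: 1.112/1.033 − 1 = 7.648%.
Difference: 2.918 − 7.648 = -4.730 pp.

-4.73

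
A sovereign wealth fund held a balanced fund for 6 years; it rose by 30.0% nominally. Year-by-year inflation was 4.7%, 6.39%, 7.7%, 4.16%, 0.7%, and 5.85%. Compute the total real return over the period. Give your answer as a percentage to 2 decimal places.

Cumulative inflation factor: 1.047 × 1.0639 × 1.077 × 1.0416 × 1.007 × 1.0585 ≈ 1.33194.
Nominal growth factor: 1.30000. Real growth factor = 1.30000 / 1.33194 ≈ 0.97602.
Total real return ≈ -2.3980%.

-2.40%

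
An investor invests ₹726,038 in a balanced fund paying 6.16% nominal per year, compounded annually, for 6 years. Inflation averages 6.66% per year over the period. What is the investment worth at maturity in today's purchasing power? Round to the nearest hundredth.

Nominal value at maturity: ₹726,038 × (1 + 6.16%)^6 ≈ ₹1,039,261.43.
Price-level factor over 6 years: (1 + 6.66%)^6 ≈ 1.4723446279.
The maturity value deflated by that factor is the answer in today's purchasing power.

₹705,854.74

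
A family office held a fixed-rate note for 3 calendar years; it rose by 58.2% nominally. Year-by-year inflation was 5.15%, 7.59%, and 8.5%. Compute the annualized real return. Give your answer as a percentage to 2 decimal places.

Cumulative inflation factor: 1.0515 × 1.0759 × 1.085 ≈ 1.22747.
Nominal growth factor: 1.58200. Real growth factor = 1.58200 / 1.22747 ≈ 1.28883.
Annualized: 1.28883^(1/3) − 1 ≈ 0.08826.

8.83%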